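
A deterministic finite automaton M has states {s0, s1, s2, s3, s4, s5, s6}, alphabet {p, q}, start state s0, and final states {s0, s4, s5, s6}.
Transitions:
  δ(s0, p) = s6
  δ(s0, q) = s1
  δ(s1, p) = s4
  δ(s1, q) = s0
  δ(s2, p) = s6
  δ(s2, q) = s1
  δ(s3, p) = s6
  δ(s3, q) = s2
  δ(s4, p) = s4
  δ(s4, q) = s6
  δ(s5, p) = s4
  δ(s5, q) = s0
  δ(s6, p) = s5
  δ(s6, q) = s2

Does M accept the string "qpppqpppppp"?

accepted

s0 --q--> s1
s1 --p--> s4
s4 --p--> s4
s4 --p--> s4
s4 --q--> s6
s6 --p--> s5
s5 --p--> s4
s4 --p--> s4
s4 --p--> s4
s4 --p--> s4
s4 --p--> s4
End in state s4, which is an accepting state.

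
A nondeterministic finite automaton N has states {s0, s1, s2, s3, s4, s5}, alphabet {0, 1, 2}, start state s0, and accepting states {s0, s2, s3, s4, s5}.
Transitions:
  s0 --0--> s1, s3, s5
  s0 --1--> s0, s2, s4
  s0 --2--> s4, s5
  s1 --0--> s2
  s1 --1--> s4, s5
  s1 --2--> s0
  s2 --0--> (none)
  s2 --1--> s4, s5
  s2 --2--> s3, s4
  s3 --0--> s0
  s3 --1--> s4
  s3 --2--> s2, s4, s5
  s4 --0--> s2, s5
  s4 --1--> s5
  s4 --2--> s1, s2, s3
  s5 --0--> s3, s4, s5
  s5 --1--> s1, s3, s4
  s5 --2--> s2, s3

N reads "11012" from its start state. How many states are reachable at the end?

Start: {s0}
read 1: {s0, s2, s4}
read 1: {s0, s2, s4, s5}
read 0: {s1, s2, s3, s4, s5}
read 1: {s1, s3, s4, s5}
read 2: {s0, s1, s2, s3, s4, s5}
Final reachable set {s0, s1, s2, s3, s4, s5} has 6 states.

6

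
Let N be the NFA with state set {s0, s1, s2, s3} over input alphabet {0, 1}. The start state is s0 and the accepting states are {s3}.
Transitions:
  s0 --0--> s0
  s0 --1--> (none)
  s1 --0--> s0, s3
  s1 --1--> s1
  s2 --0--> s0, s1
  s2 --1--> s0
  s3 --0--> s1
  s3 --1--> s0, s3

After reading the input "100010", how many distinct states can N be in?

0

Start: {s0}
read 1: {}
The reachable set is empty and stays empty for the remaining 5 symbols.
Final reachable set {} has 0 states.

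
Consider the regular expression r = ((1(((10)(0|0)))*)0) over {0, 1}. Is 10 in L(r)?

yes

Split as 1·0: (1(((10)(0|0)))*) matches 1 and 0 matches 0.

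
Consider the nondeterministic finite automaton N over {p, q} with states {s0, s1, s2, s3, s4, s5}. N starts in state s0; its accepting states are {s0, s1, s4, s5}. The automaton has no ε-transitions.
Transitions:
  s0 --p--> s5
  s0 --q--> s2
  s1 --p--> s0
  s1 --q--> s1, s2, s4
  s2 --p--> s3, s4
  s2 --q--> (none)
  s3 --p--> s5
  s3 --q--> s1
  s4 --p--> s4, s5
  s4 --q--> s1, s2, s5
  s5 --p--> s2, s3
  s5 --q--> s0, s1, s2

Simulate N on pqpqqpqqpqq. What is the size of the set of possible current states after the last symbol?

4

Start: {s0}
read p: {s5}
read q: {s0, s1, s2}
read p: {s0, s3, s4, s5}
read q: {s0, s1, s2, s5}
read q: {s0, s1, s2, s4}
read p: {s0, s3, s4, s5}
read q: {s0, s1, s2, s5}
read q: {s0, s1, s2, s4}
read p: {s0, s3, s4, s5}
read q: {s0, s1, s2, s5}
read q: {s0, s1, s2, s4}
Final reachable set {s0, s1, s2, s4} has 4 states.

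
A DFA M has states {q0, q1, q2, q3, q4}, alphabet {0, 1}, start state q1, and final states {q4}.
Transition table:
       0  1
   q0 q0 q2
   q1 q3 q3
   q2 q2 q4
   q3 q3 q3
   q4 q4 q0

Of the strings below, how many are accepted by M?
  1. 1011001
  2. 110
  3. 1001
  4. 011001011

0

1011001: rejected
110: rejected
1001: rejected
011001011: rejected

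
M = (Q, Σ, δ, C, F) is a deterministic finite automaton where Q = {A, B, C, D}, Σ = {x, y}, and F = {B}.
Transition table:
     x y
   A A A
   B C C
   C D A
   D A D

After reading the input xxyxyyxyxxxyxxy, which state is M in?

A

C --x--> D
D --x--> A
A --y--> A
A --x--> A
A --y--> A
A --y--> A
A --x--> A
A --y--> A
A --x--> A
A --x--> A
A --x--> A
A --y--> A
A --x--> A
A --x--> A
A --y--> A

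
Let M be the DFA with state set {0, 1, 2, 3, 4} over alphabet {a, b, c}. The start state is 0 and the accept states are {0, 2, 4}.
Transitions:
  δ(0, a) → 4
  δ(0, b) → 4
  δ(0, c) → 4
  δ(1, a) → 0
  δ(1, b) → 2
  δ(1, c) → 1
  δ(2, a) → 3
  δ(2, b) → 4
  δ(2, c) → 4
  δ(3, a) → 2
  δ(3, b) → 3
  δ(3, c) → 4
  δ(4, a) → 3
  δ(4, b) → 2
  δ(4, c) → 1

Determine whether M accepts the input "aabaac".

0 --a--> 4
4 --a--> 3
3 --b--> 3
3 --a--> 2
2 --a--> 3
3 --c--> 4
End in state 4, which is an accepting state.

accepted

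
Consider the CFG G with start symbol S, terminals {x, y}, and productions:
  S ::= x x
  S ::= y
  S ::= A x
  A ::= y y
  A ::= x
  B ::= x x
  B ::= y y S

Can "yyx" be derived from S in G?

S ⇒ Ax ⇒ yyx

yes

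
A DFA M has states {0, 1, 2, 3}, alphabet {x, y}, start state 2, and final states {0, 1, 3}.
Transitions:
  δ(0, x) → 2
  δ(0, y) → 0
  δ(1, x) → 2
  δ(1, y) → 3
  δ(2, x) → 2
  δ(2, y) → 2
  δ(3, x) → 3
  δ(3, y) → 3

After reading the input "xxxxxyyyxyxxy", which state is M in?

2 --x--> 2
2 --x--> 2
2 --x--> 2
2 --x--> 2
2 --x--> 2
2 --y--> 2
2 --y--> 2
2 --y--> 2
2 --x--> 2
2 --y--> 2
2 --x--> 2
2 --x--> 2
2 --y--> 2

2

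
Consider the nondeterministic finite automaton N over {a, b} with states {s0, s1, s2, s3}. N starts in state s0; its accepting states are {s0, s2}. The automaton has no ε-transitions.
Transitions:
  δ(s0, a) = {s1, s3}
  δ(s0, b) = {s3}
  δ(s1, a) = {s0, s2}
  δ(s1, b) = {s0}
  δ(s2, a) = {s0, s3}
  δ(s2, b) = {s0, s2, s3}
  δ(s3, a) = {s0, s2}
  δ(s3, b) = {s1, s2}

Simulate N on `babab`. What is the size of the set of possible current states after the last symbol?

4

Start: {s0}
read b: {s3}
read a: {s0, s2}
read b: {s0, s2, s3}
read a: {s0, s1, s2, s3}
read b: {s0, s1, s2, s3}
Final reachable set {s0, s1, s2, s3} has 4 states.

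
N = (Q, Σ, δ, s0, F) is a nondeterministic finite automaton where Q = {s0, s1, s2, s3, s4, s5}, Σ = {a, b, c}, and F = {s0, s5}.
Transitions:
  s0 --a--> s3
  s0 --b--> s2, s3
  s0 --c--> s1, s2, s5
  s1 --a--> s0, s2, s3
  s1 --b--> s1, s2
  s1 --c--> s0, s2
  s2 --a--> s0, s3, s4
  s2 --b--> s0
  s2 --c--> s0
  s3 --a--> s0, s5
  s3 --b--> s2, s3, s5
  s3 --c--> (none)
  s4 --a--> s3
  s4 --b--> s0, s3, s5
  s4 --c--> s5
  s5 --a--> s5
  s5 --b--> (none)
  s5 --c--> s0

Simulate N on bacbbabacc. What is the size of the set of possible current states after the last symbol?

Start: {s0}
read b: {s2, s3}
read a: {s0, s3, s4, s5}
read c: {s0, s1, s2, s5}
read b: {s0, s1, s2, s3}
read b: {s0, s1, s2, s3, s5}
read a: {s0, s2, s3, s4, s5}
read b: {s0, s2, s3, s5}
read a: {s0, s3, s4, s5}
read c: {s0, s1, s2, s5}
read c: {s0, s1, s2, s5}
Final reachable set {s0, s1, s2, s5} has 4 states.

4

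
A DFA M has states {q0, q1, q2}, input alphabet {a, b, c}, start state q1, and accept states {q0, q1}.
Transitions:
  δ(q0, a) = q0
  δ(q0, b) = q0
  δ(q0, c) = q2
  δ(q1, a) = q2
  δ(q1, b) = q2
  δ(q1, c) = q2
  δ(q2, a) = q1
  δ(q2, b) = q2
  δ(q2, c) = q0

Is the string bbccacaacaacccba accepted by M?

q1 --b--> q2
q2 --b--> q2
q2 --c--> q0
q0 --c--> q2
q2 --a--> q1
q1 --c--> q2
q2 --a--> q1
q1 --a--> q2
q2 --c--> q0
q0 --a--> q0
q0 --a--> q0
q0 --c--> q2
q2 --c--> q0
q0 --c--> q2
q2 --b--> q2
q2 --a--> q1
End in state q1, which is an accepting state.

accepted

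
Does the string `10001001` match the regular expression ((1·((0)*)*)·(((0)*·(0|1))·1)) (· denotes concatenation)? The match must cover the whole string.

No split of 10001001 into u·v has (1·((0)*)*) matching u and (((0)*·(0|1))·1) matching v.

no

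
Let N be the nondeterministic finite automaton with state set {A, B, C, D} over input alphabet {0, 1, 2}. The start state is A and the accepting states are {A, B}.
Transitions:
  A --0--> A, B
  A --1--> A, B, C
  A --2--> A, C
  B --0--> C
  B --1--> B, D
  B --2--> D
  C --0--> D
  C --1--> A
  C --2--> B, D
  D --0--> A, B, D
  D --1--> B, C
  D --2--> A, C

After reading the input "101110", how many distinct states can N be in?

Start: {A}
read 1: {A, B, C}
read 0: {A, B, C, D}
read 1: {A, B, C, D}
read 1: {A, B, C, D}
read 1: {A, B, C, D}
read 0: {A, B, C, D}
Final reachable set {A, B, C, D} has 4 states.

4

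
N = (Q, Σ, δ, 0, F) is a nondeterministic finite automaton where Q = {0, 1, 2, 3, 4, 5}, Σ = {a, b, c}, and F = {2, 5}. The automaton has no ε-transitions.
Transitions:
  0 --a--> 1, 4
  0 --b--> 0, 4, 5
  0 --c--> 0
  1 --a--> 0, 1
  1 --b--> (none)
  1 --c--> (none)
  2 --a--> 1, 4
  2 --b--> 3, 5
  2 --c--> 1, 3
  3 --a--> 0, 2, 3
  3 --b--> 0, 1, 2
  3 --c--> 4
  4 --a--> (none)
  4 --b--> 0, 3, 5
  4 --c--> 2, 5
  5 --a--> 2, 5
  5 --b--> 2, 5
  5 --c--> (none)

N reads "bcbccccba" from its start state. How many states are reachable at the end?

6

Start: {0}
read b: {0, 4, 5}
read c: {0, 2, 5}
read b: {0, 2, 3, 4, 5}
read c: {0, 1, 2, 3, 4, 5}
read c: {0, 1, 2, 3, 4, 5}
read c: {0, 1, 2, 3, 4, 5}
read c: {0, 1, 2, 3, 4, 5}
read b: {0, 1, 2, 3, 4, 5}
read a: {0, 1, 2, 3, 4, 5}
Final reachable set {0, 1, 2, 3, 4, 5} has 6 states.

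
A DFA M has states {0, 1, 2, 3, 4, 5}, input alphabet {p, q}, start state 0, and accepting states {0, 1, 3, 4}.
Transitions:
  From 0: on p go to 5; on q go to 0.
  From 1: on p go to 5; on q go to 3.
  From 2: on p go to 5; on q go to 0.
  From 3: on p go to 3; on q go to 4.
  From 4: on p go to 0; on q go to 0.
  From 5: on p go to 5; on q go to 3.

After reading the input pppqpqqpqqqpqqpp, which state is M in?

5

0 --p--> 5
5 --p--> 5
5 --p--> 5
5 --q--> 3
3 --p--> 3
3 --q--> 4
4 --q--> 0
0 --p--> 5
5 --q--> 3
3 --q--> 4
4 --q--> 0
0 --p--> 5
5 --q--> 3
3 --q--> 4
4 --p--> 0
0 --p--> 5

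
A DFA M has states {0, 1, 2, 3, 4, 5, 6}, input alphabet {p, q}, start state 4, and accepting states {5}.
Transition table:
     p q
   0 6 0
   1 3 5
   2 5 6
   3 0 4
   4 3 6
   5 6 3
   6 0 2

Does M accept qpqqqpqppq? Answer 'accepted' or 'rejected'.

4 --q--> 6
6 --p--> 0
0 --q--> 0
0 --q--> 0
0 --q--> 0
0 --p--> 6
6 --q--> 2
2 --p--> 5
5 --p--> 6
6 --q--> 2
End in state 2, which is not an accepting state.

rejected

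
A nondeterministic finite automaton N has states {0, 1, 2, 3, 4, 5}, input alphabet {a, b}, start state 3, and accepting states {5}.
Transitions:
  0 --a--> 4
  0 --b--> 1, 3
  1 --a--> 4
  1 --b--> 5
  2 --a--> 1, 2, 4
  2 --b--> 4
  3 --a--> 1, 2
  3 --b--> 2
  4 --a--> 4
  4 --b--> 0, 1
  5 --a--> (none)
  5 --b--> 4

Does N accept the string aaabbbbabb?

accepted

Start: {3}
read a: {1, 2}
read a: {1, 2, 4}
read a: {1, 2, 4}
read b: {0, 1, 4, 5}
read b: {0, 1, 3, 4, 5}
read b: {0, 1, 2, 3, 4, 5}
read b: {0, 1, 2, 3, 4, 5}
read a: {1, 2, 4}
read b: {0, 1, 4, 5}
read b: {0, 1, 3, 4, 5}
Reachable ∩ accepting = {5} — nonempty.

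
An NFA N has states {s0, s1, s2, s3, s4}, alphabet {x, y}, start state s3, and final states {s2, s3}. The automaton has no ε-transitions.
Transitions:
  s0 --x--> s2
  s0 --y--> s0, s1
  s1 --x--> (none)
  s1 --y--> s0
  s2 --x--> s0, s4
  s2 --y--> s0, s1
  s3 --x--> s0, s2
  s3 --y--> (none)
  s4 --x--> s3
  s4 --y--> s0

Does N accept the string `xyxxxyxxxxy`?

Start: {s3}
read x: {s0, s2}
read y: {s0, s1}
read x: {s2}
read x: {s0, s4}
read x: {s2, s3}
read y: {s0, s1}
read x: {s2}
read x: {s0, s4}
read x: {s2, s3}
read x: {s0, s2, s4}
read y: {s0, s1}
Reachable ∩ accepting = {} — empty.

rejected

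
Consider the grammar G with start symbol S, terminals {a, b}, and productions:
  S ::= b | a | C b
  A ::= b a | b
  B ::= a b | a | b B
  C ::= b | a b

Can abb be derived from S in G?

yes

S ⇒ Cb ⇒ abb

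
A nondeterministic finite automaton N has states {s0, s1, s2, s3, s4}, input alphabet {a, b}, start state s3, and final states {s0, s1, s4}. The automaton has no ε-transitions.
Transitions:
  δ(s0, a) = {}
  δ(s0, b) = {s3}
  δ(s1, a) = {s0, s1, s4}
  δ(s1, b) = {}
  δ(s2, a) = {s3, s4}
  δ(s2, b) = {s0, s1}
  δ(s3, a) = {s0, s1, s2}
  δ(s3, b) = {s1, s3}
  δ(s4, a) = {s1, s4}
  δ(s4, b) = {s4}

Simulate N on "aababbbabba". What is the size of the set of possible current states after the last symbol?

4

Start: {s3}
read a: {s0, s1, s2}
read a: {s0, s1, s3, s4}
read b: {s1, s3, s4}
read a: {s0, s1, s2, s4}
read b: {s0, s1, s3, s4}
read b: {s1, s3, s4}
read b: {s1, s3, s4}
read a: {s0, s1, s2, s4}
read b: {s0, s1, s3, s4}
read b: {s1, s3, s4}
read a: {s0, s1, s2, s4}
Final reachable set {s0, s1, s2, s4} has 4 states.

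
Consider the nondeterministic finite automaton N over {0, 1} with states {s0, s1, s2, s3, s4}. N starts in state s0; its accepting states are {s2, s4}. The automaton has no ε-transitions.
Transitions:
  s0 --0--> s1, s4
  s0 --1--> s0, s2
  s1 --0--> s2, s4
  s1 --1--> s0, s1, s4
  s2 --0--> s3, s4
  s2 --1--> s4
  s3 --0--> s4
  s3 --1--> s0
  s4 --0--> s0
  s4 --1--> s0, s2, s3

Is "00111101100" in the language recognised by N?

Start: {s0}
read 0: {s1, s4}
read 0: {s0, s2, s4}
read 1: {s0, s2, s3, s4}
read 1: {s0, s2, s3, s4}
read 1: {s0, s2, s3, s4}
read 1: {s0, s2, s3, s4}
read 0: {s0, s1, s3, s4}
read 1: {s0, s1, s2, s3, s4}
read 1: {s0, s1, s2, s3, s4}
read 0: {s0, s1, s2, s3, s4}
read 0: {s0, s1, s2, s3, s4}
Reachable ∩ accepting = {s2, s4} — nonempty.

accepted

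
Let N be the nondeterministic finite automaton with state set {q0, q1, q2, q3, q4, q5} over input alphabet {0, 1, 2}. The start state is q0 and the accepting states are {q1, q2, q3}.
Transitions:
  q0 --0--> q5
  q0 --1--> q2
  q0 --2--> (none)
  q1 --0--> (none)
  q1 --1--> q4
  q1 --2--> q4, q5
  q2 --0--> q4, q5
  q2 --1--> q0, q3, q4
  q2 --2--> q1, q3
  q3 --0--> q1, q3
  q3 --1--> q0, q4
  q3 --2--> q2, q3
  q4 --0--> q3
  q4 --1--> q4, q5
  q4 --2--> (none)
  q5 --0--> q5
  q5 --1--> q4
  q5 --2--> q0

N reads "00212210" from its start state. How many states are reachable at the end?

Start: {q0}
read 0: {q5}
read 0: {q5}
read 2: {q0}
read 1: {q2}
read 2: {q1, q3}
read 2: {q2, q3, q4, q5}
read 1: {q0, q3, q4, q5}
read 0: {q1, q3, q5}
Final reachable set {q1, q3, q5} has 3 states.

3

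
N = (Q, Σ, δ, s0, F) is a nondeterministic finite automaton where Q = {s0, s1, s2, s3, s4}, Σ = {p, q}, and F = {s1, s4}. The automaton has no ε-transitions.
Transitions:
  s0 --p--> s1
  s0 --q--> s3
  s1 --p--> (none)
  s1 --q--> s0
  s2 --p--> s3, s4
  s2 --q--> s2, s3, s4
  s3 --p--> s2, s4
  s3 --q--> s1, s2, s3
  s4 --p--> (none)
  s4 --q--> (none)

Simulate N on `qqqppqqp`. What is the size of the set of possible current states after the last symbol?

4

Start: {s0}
read q: {s3}
read q: {s1, s2, s3}
read q: {s0, s1, s2, s3, s4}
read p: {s1, s2, s3, s4}
read p: {s2, s3, s4}
read q: {s1, s2, s3, s4}
read q: {s0, s1, s2, s3, s4}
read p: {s1, s2, s3, s4}
Final reachable set {s1, s2, s3, s4} has 4 states.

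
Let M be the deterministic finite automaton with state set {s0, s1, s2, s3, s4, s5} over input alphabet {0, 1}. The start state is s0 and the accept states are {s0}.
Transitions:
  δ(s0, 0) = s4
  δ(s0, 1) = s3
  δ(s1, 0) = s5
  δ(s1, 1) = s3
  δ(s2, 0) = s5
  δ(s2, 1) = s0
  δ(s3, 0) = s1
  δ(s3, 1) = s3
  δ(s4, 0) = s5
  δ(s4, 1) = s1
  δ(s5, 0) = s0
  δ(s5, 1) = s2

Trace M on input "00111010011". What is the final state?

s0

s0 --0--> s4
s4 --0--> s5
s5 --1--> s2
s2 --1--> s0
s0 --1--> s3
s3 --0--> s1
s1 --1--> s3
s3 --0--> s1
s1 --0--> s5
s5 --1--> s2
s2 --1--> s0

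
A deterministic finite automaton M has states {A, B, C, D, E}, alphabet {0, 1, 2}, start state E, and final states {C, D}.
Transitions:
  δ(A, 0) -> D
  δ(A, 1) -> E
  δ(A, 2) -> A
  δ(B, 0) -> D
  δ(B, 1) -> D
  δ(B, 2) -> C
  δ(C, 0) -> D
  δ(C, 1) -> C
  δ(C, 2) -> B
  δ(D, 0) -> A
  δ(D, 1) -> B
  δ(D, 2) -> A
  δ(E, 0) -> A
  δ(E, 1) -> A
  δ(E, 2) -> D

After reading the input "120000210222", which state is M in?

A

E --1--> A
A --2--> A
A --0--> D
D --0--> A
A --0--> D
D --0--> A
A --2--> A
A --1--> E
E --0--> A
A --2--> A
A --2--> A
A --2--> A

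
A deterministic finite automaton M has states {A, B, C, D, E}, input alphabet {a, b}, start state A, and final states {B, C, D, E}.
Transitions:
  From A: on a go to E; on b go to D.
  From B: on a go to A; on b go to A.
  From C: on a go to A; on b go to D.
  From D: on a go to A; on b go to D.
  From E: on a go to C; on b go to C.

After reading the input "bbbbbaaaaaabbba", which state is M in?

A --b--> D
D --b--> D
D --b--> D
D --b--> D
D --b--> D
D --a--> A
A --a--> E
E --a--> C
C --a--> A
A --a--> E
E --a--> C
C --b--> D
D --b--> D
D --b--> D
D --a--> A

A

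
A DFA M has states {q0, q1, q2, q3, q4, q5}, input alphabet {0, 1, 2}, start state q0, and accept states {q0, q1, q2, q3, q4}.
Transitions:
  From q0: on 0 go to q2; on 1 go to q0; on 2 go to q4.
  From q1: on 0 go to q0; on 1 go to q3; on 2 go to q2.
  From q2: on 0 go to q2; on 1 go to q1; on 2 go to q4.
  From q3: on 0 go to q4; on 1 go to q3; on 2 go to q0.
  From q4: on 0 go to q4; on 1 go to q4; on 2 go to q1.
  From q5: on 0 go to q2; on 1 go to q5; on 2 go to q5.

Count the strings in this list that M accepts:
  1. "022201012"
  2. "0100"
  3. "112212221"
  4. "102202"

"022201012": accepted
"0100": accepted
"112212221": accepted
"102202": accepted

4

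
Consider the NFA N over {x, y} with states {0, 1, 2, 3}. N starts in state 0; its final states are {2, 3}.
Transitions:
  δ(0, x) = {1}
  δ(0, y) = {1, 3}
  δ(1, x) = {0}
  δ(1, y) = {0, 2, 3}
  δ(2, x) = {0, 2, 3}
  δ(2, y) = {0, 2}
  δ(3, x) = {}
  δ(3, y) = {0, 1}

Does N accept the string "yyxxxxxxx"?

accepted

Start: {0}
read y: {1, 3}
read y: {0, 1, 2, 3}
read x: {0, 1, 2, 3}
read x: {0, 1, 2, 3}
read x: {0, 1, 2, 3}
read x: {0, 1, 2, 3}
read x: {0, 1, 2, 3}
read x: {0, 1, 2, 3}
read x: {0, 1, 2, 3}
Reachable ∩ accepting = {2, 3} — nonempty.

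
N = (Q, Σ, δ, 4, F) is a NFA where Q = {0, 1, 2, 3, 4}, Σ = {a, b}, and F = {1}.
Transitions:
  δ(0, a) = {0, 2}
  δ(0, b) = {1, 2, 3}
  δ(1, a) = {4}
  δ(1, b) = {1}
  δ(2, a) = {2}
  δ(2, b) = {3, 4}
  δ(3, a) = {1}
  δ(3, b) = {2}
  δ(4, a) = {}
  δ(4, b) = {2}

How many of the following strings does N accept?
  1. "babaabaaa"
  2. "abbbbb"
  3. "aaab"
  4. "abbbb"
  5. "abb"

0

"babaabaaa": rejected
"abbbbb": rejected
"aaab": rejected
"abbbb": rejected
"abb": rejected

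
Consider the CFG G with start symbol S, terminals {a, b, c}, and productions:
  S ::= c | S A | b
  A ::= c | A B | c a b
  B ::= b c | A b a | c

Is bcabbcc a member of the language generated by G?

S ⇒ SA ⇒ bA ⇒ bAB ⇒ bABB ⇒ bcabBB ⇒ bcabbcB ⇒ bcabbcc

yes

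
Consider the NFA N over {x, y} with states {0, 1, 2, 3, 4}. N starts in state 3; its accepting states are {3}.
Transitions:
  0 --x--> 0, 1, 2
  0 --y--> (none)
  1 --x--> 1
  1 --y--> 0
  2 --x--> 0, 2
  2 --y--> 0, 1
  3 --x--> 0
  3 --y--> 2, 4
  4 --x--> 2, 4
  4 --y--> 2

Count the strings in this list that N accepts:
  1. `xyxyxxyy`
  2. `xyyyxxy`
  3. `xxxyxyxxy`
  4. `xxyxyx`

`xyxyxxyy`: rejected
`xyyyxxy`: rejected
`xxxyxyxxy`: rejected
`xxyxyx`: rejected

0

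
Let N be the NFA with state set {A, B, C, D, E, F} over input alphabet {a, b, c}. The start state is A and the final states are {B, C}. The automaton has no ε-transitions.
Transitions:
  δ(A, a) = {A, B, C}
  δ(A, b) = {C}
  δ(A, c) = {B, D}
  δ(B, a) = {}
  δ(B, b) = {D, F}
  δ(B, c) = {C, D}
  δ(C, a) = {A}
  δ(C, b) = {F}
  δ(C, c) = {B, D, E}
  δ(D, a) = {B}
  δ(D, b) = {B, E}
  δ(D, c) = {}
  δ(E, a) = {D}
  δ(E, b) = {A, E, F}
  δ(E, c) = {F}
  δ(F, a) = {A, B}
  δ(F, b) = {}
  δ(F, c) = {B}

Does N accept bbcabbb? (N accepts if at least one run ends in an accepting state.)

rejected

Start: {A}
read b: {C}
read b: {F}
read c: {B}
read a: {}
The reachable set is empty and stays empty for the remaining 3 symbols.
Reachable ∩ accepting = {} — empty.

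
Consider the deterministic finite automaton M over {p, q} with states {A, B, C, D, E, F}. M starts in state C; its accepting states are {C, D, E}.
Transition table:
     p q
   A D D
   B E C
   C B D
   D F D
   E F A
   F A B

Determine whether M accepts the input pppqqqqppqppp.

C --p--> B
B --p--> E
E --p--> F
F --q--> B
B --q--> C
C --q--> D
D --q--> D
D --p--> F
F --p--> A
A --q--> D
D --p--> F
F --p--> A
A --p--> D
End in state D, which is an accepting state.

accepted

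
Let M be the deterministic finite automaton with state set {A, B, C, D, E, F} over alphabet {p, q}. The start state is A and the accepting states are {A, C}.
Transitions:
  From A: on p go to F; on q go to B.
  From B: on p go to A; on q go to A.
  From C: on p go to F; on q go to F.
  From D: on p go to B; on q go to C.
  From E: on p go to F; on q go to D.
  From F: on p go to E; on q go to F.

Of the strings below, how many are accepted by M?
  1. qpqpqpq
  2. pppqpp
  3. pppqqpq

qpqpqpq: rejected
pppqpp: rejected
pppqqpq: rejected

0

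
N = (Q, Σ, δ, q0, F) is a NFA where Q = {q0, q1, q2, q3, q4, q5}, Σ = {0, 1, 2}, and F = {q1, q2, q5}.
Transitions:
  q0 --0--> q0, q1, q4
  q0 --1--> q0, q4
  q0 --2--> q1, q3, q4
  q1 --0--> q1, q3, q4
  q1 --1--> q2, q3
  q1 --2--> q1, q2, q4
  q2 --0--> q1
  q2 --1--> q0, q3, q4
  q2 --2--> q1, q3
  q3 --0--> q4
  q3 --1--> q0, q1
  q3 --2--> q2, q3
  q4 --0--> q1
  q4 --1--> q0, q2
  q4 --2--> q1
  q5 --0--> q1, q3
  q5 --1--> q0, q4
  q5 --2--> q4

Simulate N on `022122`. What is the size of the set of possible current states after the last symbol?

4

Start: {q0}
read 0: {q0, q1, q4}
read 2: {q1, q2, q3, q4}
read 2: {q1, q2, q3, q4}
read 1: {q0, q1, q2, q3, q4}
read 2: {q1, q2, q3, q4}
read 2: {q1, q2, q3, q4}
Final reachable set {q1, q2, q3, q4} has 4 states.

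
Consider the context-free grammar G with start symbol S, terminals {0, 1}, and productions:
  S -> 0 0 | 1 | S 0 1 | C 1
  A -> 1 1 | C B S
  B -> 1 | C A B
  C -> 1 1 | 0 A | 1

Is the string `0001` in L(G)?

yes

S ⇒ S01 ⇒ 0001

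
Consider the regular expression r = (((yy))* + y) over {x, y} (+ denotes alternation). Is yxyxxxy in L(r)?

Neither ((yy))* nor y matches yxyxxxy.

no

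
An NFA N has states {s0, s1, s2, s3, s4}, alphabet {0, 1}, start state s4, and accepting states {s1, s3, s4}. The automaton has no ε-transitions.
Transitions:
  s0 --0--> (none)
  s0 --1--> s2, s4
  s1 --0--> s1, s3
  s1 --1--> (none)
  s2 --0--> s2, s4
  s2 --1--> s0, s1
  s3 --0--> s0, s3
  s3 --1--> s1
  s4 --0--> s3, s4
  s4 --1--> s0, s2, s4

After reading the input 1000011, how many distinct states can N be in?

4

Start: {s4}
read 1: {s0, s2, s4}
read 0: {s2, s3, s4}
read 0: {s0, s2, s3, s4}
read 0: {s0, s2, s3, s4}
read 0: {s0, s2, s3, s4}
read 1: {s0, s1, s2, s4}
read 1: {s0, s1, s2, s4}
Final reachable set {s0, s1, s2, s4} has 4 states.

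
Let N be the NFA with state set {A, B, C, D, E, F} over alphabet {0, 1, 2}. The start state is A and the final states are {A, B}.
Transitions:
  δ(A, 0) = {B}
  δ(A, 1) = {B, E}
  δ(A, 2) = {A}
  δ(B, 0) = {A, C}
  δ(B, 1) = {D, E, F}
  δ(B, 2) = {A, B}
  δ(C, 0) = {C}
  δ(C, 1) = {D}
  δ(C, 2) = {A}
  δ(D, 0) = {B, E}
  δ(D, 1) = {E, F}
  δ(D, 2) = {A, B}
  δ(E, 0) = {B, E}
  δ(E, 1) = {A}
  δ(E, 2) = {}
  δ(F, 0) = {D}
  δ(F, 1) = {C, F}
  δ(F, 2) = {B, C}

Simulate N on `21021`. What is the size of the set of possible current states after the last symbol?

4

Start: {A}
read 2: {A}
read 1: {B, E}
read 0: {A, B, C, E}
read 2: {A, B}
read 1: {B, D, E, F}
Final reachable set {B, D, E, F} has 4 states.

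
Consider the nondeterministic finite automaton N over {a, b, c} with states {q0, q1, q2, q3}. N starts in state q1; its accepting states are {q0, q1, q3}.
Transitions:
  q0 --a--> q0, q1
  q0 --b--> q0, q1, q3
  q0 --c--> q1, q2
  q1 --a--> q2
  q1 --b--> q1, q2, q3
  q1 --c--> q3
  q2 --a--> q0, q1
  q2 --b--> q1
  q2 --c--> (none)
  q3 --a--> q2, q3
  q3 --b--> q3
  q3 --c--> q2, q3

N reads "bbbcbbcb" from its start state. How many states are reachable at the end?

2

Start: {q1}
read b: {q1, q2, q3}
read b: {q1, q2, q3}
read b: {q1, q2, q3}
read c: {q2, q3}
read b: {q1, q3}
read b: {q1, q2, q3}
read c: {q2, q3}
read b: {q1, q3}
Final reachable set {q1, q3} has 2 states.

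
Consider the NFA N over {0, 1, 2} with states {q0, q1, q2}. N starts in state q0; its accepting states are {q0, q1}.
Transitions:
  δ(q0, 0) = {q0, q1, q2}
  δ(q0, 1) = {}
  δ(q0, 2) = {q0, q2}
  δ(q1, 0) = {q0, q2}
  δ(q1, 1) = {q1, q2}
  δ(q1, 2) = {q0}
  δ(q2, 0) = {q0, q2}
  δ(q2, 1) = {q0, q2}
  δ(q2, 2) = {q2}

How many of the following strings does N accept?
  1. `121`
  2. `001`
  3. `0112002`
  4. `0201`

`121`: rejected
`001`: accepted
`0112002`: accepted
`0201`: accepted

3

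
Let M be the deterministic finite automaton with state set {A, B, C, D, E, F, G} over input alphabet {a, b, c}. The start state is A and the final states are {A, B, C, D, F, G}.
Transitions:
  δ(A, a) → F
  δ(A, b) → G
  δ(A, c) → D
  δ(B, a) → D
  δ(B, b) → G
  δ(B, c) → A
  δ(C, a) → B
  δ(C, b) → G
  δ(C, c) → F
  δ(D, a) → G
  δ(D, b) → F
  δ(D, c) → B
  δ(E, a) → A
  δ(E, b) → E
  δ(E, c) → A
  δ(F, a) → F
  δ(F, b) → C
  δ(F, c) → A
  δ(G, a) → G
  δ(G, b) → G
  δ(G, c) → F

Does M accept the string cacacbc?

A --c--> D
D --a--> G
G --c--> F
F --a--> F
F --c--> A
A --b--> G
G --c--> F
End in state F, which is an accepting state.

accepted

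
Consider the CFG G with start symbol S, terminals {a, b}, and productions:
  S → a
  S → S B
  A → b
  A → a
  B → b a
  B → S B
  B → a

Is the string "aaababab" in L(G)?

no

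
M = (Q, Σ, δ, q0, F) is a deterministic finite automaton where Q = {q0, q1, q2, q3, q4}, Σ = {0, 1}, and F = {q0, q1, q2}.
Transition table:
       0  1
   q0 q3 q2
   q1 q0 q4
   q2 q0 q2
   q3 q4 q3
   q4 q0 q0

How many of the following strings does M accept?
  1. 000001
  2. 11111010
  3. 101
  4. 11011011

000001: accepted
11111010: accepted
101: accepted
11011011: accepted

4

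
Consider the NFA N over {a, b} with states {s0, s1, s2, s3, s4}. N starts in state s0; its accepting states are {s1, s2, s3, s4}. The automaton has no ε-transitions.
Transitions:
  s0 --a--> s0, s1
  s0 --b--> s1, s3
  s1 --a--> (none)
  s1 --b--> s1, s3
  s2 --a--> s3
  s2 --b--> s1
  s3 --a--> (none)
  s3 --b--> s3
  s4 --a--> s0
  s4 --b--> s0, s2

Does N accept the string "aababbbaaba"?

Start: {s0}
read a: {s0, s1}
read a: {s0, s1}
read b: {s1, s3}
read a: {}
The reachable set is empty and stays empty for the remaining 7 symbols.
Reachable ∩ accepting = {} — empty.

rejected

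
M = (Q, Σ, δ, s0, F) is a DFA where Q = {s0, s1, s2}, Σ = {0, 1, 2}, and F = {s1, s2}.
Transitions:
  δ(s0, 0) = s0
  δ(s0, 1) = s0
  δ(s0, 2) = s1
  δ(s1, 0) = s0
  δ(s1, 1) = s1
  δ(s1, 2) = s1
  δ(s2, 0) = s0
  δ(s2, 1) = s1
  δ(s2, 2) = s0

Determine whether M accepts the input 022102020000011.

rejected

s0 --0--> s0
s0 --2--> s1
s1 --2--> s1
s1 --1--> s1
s1 --0--> s0
s0 --2--> s1
s1 --0--> s0
s0 --2--> s1
s1 --0--> s0
s0 --0--> s0
s0 --0--> s0
s0 --0--> s0
s0 --0--> s0
s0 --1--> s0
s0 --1--> s0
End in state s0, which is not an accepting state.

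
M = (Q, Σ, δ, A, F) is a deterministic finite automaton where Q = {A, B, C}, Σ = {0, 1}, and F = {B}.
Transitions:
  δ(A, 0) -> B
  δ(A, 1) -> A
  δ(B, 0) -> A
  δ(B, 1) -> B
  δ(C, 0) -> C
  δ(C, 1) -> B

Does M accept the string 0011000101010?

A --0--> B
B --0--> A
A --1--> A
A --1--> A
A --0--> B
B --0--> A
A --0--> B
B --1--> B
B --0--> A
A --1--> A
A --0--> B
B --1--> B
B --0--> A
End in state A, which is not an accepting state.

rejected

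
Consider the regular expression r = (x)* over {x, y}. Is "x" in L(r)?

Split into 1 piece x; each matches x.

yes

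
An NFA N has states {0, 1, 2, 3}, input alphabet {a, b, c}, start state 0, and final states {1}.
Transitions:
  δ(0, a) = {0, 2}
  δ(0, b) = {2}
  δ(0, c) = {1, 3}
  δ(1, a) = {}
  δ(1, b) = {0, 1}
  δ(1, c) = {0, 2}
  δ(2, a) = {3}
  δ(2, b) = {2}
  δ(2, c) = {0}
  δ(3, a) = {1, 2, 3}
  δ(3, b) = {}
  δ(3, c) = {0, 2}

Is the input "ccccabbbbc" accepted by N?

accepted

Start: {0}
read c: {1, 3}
read c: {0, 2}
read c: {0, 1, 3}
read c: {0, 1, 2, 3}
read a: {0, 1, 2, 3}
read b: {0, 1, 2}
read b: {0, 1, 2}
read b: {0, 1, 2}
read b: {0, 1, 2}
read c: {0, 1, 2, 3}
Reachable ∩ accepting = {1} — nonempty.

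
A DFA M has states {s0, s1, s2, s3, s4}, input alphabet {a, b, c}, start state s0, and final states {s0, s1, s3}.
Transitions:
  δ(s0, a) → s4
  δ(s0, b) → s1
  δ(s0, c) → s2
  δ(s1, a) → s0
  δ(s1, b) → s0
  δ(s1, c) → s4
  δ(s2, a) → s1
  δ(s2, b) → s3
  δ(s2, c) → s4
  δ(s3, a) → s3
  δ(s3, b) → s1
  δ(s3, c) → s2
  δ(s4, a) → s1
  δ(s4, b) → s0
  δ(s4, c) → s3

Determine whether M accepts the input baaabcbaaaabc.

s0 --b--> s1
s1 --a--> s0
s0 --a--> s4
s4 --a--> s1
s1 --b--> s0
s0 --c--> s2
s2 --b--> s3
s3 --a--> s3
s3 --a--> s3
s3 --a--> s3
s3 --a--> s3
s3 --b--> s1
s1 --c--> s4
End in state s4, which is not an accepting state.

rejected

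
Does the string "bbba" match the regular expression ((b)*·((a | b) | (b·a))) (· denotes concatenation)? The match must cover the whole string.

Split as bb·ba: (b)* matches bb and ((a|b)|(b·a)) matches ba.

yes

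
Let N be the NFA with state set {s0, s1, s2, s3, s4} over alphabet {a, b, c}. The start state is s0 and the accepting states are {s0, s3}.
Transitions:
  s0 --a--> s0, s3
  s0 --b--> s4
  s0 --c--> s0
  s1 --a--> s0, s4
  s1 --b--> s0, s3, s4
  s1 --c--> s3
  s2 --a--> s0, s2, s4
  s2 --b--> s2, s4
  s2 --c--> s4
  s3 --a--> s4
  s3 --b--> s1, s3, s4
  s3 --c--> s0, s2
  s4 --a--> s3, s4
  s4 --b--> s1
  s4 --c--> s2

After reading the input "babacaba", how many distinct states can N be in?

4

Start: {s0}
read b: {s4}
read a: {s3, s4}
read b: {s1, s3, s4}
read a: {s0, s3, s4}
read c: {s0, s2}
read a: {s0, s2, s3, s4}
read b: {s1, s2, s3, s4}
read a: {s0, s2, s3, s4}
Final reachable set {s0, s2, s3, s4} has 4 states.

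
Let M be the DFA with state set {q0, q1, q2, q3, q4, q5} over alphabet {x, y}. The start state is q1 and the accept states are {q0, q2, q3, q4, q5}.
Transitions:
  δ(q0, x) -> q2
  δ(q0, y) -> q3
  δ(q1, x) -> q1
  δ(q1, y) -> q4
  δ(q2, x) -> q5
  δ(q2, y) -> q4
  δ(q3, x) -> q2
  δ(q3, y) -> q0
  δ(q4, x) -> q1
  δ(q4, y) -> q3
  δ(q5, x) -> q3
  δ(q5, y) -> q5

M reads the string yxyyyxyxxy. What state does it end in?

q1 --y--> q4
q4 --x--> q1
q1 --y--> q4
q4 --y--> q3
q3 --y--> q0
q0 --x--> q2
q2 --y--> q4
q4 --x--> q1
q1 --x--> q1
q1 --y--> q4

q4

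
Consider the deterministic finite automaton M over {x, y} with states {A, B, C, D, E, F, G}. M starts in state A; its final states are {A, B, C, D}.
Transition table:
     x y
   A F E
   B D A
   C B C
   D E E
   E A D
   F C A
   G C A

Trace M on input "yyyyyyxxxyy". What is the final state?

E

A --y--> E
E --y--> D
D --y--> E
E --y--> D
D --y--> E
E --y--> D
D --x--> E
E --x--> A
A --x--> F
F --y--> A
A --y--> E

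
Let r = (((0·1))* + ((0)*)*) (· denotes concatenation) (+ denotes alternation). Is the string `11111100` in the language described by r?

Neither ((0·1))* nor ((0)*)* matches 11111100.

no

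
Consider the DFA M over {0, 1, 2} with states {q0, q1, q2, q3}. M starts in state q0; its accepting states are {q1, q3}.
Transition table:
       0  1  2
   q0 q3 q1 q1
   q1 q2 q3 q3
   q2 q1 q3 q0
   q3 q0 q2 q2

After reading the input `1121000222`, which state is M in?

q0 --1--> q1
q1 --1--> q3
q3 --2--> q2
q2 --1--> q3
q3 --0--> q0
q0 --0--> q3
q3 --0--> q0
q0 --2--> q1
q1 --2--> q3
q3 --2--> q2

q2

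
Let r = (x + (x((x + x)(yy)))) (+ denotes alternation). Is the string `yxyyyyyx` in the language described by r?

Neither x nor (x((x+x)(yy))) matches yxyyyyyx.

no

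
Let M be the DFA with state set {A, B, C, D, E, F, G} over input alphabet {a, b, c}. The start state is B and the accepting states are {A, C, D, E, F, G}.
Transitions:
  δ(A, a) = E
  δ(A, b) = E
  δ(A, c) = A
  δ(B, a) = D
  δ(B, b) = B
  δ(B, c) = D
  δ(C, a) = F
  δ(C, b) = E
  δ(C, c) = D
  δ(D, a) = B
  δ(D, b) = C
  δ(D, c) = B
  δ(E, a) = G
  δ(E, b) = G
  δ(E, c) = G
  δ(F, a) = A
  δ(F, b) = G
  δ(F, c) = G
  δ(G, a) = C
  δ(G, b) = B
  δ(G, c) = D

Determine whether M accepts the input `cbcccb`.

B --c--> D
D --b--> C
C --c--> D
D --c--> B
B --c--> D
D --b--> C
End in state C, which is an accepting state.

accepted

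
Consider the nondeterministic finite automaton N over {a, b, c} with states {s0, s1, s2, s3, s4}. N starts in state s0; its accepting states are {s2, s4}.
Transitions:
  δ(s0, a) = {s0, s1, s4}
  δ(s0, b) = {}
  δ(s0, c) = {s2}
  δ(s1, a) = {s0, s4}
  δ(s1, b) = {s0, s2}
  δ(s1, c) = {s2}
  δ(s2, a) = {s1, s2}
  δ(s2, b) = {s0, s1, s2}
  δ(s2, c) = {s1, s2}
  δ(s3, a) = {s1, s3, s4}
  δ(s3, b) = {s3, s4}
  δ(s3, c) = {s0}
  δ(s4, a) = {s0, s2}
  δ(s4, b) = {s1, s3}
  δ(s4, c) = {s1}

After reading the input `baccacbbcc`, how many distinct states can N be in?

Start: {s0}
read b: {}
The reachable set is empty and stays empty for the remaining 9 symbols.
Final reachable set {} has 0 states.

0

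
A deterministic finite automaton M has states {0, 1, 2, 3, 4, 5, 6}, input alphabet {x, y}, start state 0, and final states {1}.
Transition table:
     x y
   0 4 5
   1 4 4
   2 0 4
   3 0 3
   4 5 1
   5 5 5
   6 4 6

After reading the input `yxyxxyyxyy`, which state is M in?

0 --y--> 5
5 --x--> 5
5 --y--> 5
5 --x--> 5
5 --x--> 5
5 --y--> 5
5 --y--> 5
5 --x--> 5
5 --y--> 5
5 --y--> 5

5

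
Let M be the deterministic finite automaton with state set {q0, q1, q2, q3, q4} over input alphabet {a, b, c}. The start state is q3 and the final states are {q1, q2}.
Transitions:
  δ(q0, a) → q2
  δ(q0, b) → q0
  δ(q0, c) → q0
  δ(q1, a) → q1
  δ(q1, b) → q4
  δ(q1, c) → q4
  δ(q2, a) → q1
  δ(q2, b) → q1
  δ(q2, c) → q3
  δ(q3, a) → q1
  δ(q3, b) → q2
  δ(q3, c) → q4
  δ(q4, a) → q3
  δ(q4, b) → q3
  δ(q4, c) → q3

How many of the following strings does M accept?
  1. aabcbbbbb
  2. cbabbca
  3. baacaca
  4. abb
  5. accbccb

aabcbbbbb: accepted
cbabbca: rejected
baacaca: rejected
abb: rejected
accbccb: rejected

1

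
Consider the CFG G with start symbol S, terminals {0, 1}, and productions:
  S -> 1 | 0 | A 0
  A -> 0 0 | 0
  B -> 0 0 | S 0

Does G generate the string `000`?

yes

S ⇒ A0 ⇒ 000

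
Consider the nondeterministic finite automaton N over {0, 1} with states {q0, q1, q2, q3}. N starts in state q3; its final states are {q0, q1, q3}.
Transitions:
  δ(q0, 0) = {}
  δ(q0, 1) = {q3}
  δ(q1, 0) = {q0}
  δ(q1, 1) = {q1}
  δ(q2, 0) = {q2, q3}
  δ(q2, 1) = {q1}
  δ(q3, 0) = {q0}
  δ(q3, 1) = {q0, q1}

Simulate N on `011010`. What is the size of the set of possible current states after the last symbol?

1

Start: {q3}
read 0: {q0}
read 1: {q3}
read 1: {q0, q1}
read 0: {q0}
read 1: {q3}
read 0: {q0}
Final reachable set {q0} has 1 state.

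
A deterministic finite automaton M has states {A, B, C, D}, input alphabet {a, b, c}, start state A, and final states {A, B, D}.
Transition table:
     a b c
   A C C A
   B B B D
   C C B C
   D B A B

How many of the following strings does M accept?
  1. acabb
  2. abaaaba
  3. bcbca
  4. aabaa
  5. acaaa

4

acabb: accepted
abaaaba: accepted
bcbca: accepted
aabaa: accepted
acaaa: rejected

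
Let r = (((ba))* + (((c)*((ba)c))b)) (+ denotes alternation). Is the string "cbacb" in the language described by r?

yes

The right alternative (((c)*((ba)c))b) matches cbacb.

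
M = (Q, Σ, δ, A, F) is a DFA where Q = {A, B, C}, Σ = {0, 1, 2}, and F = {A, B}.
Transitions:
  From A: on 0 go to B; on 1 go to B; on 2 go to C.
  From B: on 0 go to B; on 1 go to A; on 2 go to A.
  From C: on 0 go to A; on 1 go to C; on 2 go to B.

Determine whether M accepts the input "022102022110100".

accepted

A --0--> B
B --2--> A
A --2--> C
C --1--> C
C --0--> A
A --2--> C
C --0--> A
A --2--> C
C --2--> B
B --1--> A
A --1--> B
B --0--> B
B --1--> A
A --0--> B
B --0--> B
End in state B, which is an accepting state.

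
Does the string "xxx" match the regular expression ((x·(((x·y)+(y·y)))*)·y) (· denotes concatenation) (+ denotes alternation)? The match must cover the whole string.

no

No split of xxx into u·v has (x·(((x·y)+(y·y)))*) matching u and y matching v.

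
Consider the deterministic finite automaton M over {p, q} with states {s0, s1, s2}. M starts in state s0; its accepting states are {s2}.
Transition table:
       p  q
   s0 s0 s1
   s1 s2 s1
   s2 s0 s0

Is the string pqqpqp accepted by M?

rejected

s0 --p--> s0
s0 --q--> s1
s1 --q--> s1
s1 --p--> s2
s2 --q--> s0
s0 --p--> s0
End in state s0, which is not an accepting state.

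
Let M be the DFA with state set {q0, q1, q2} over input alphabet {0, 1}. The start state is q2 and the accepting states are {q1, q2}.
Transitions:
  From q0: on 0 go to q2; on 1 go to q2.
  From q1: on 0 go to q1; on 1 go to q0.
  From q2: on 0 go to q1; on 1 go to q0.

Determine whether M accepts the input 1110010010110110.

accepted

q2 --1--> q0
q0 --1--> q2
q2 --1--> q0
q0 --0--> q2
q2 --0--> q1
q1 --1--> q0
q0 --0--> q2
q2 --0--> q1
q1 --1--> q0
q0 --0--> q2
q2 --1--> q0
q0 --1--> q2
q2 --0--> q1
q1 --1--> q0
q0 --1--> q2
q2 --0--> q1
End in state q1, which is an accepting state.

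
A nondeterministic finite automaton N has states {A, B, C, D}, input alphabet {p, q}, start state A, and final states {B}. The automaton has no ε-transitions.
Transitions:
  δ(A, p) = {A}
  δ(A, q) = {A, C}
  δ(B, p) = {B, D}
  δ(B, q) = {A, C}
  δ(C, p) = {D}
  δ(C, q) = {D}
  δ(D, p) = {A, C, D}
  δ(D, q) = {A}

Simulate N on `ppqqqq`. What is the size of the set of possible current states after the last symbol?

Start: {A}
read p: {A}
read p: {A}
read q: {A, C}
read q: {A, C, D}
read q: {A, C, D}
read q: {A, C, D}
Final reachable set {A, C, D} has 3 states.

3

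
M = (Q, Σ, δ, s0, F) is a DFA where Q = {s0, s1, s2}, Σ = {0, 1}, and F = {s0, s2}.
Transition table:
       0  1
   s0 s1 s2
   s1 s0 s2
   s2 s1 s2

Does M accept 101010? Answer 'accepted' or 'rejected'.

rejected

s0 --1--> s2
s2 --0--> s1
s1 --1--> s2
s2 --0--> s1
s1 --1--> s2
s2 --0--> s1
End in state s1, which is not an accepting state.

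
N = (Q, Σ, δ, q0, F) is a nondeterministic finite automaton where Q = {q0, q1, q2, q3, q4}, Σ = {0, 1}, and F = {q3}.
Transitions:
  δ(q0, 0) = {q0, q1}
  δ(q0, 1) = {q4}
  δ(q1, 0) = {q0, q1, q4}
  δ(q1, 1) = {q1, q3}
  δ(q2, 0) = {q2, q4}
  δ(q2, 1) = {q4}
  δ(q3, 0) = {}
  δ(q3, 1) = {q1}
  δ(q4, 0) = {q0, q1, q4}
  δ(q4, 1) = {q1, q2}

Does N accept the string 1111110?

rejected

Start: {q0}
read 1: {q4}
read 1: {q1, q2}
read 1: {q1, q3, q4}
read 1: {q1, q2, q3}
read 1: {q1, q3, q4}
read 1: {q1, q2, q3}
read 0: {q0, q1, q2, q4}
Reachable ∩ accepting = {} — empty.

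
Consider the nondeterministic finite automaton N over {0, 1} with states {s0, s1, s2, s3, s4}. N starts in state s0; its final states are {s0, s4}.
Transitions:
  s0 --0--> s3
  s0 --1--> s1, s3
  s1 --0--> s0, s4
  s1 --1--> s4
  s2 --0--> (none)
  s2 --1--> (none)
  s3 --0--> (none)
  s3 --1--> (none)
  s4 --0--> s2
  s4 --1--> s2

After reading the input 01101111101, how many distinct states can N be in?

0

Start: {s0}
read 0: {s3}
read 1: {}
The reachable set is empty and stays empty for the remaining 9 symbols.
Final reachable set {} has 0 states.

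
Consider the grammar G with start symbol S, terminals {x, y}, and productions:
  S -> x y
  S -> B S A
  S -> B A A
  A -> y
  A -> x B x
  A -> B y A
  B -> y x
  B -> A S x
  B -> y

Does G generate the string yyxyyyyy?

S ⇒ BAA ⇒ yAA ⇒ yByAA ⇒ yyxyAA ⇒ yyxyByAA ⇒ yyxyyyAA ⇒ yyxyyyyA ⇒ yyxyyyyy

yes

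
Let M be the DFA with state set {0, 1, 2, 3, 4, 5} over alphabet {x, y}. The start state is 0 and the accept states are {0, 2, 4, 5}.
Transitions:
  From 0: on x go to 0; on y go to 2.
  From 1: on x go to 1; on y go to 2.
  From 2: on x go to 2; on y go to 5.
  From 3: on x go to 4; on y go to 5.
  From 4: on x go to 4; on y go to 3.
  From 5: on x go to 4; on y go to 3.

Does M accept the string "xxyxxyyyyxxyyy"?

0 --x--> 0
0 --x--> 0
0 --y--> 2
2 --x--> 2
2 --x--> 2
2 --y--> 5
5 --y--> 3
3 --y--> 5
5 --y--> 3
3 --x--> 4
4 --x--> 4
4 --y--> 3
3 --y--> 5
5 --y--> 3
End in state 3, which is not an accepting state.

rejected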